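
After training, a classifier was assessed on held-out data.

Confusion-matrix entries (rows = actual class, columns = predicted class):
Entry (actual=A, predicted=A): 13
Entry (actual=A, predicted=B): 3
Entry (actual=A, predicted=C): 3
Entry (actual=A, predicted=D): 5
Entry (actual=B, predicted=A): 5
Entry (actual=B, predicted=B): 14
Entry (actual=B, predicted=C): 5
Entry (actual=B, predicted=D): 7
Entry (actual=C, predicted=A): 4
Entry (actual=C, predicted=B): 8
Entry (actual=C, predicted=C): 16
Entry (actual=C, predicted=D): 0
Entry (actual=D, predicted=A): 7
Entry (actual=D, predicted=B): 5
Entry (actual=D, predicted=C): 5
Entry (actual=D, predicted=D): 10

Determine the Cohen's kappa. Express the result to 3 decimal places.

0.309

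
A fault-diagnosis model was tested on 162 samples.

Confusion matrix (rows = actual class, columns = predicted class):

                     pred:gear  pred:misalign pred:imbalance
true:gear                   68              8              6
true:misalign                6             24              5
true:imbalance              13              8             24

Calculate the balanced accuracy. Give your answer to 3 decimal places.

Balanced accuracy = mean of per-class recall.
  gear: recall = 68/82 = 0.8293
  misalign: recall = 24/35 = 0.6857
  imbalance: recall = 24/45 = 0.5333
Mean = (0.8293 + 0.6857 + 0.5333) / 3 = 0.683

0.683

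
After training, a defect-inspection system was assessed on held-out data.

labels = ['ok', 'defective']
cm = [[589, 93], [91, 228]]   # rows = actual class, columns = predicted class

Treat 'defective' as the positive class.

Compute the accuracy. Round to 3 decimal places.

Accuracy = (TP+TN)/N = (228+589)/1001 = 0.816

0.816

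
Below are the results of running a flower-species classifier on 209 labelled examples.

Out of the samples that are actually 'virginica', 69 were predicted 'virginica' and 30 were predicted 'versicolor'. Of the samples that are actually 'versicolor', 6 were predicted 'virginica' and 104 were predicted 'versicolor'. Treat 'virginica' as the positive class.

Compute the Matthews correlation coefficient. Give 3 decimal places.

0.669

MCC = (TP·TN − FP·FN) / √((TP+FP)(TP+FN)(TN+FP)(TN+FN))
Numerator = 69·104 − 6·30 = 6996
Denominator = √(75·99·110·134) = √109444500 = 10461.5725
MCC = 6996 / 10461.5725 = 0.669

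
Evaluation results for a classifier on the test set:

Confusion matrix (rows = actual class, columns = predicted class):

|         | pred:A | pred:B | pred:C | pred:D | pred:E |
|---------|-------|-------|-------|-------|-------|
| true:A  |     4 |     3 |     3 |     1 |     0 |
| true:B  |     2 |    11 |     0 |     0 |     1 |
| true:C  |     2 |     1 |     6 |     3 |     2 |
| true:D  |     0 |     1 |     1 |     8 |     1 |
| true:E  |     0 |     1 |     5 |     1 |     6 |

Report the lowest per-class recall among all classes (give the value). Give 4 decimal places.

0.3636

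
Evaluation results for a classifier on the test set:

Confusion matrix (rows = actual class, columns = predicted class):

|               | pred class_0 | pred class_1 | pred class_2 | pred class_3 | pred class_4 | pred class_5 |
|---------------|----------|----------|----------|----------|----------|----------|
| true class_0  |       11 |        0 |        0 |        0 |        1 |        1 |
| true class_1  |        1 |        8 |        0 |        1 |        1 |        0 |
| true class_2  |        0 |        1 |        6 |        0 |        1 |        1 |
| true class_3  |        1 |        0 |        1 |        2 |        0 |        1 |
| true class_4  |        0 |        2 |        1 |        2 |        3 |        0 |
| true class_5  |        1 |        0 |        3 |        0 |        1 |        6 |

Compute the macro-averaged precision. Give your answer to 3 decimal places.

Per-class precision (TP/(TP+FP)):
  class_0: TP=11, FP=1+0+1+0+1=3 → 11/14 = 0.7857
  class_1: TP=8, FP=0+1+0+2+0=3 → 8/11 = 0.7273
  class_2: TP=6, FP=0+0+1+1+3=5 → 6/11 = 0.5455
  class_3: TP=2, FP=0+1+0+2+0=3 → 2/5 = 0.4000
  class_4: TP=3, FP=1+1+1+0+1=4 → 3/7 = 0.4286
  class_5: TP=6, FP=1+0+1+1+0=3 → 6/9 = 0.6667
Macro-precision = mean = (0.7857 + 0.7273 + 0.5455 + 0.4000 + 0.4286 + 0.6667) / 6 = 0.592

0.592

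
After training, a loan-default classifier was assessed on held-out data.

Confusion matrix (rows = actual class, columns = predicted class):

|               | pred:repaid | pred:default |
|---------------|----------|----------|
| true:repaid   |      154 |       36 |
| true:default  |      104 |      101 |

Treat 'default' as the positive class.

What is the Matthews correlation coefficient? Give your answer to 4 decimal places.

0.3183

MCC = (TP·TN − FP·FN) / √((TP+FP)(TP+FN)(TN+FP)(TN+FN))
Numerator = 101·154 − 36·104 = 11810
Denominator = √(137·205·190·258) = √1376726700 = 37104.2679
MCC = 11810 / 37104.2679 = 0.3183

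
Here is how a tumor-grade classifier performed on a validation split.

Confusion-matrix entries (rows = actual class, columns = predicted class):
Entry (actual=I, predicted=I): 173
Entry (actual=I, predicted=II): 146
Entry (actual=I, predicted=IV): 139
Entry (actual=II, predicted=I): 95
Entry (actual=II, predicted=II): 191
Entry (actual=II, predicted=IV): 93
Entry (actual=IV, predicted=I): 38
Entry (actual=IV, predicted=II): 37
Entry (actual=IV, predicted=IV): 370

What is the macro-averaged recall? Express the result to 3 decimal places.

0.571

Per-class recall (TP/(TP+FN)):
  I: TP=173, FN=146+139=285 → 173/458 = 0.3777
  II: TP=191, FN=95+93=188 → 191/379 = 0.5040
  IV: TP=370, FN=38+37=75 → 370/445 = 0.8315
Macro-recall = mean = (0.3777 + 0.5040 + 0.8315) / 3 = 0.571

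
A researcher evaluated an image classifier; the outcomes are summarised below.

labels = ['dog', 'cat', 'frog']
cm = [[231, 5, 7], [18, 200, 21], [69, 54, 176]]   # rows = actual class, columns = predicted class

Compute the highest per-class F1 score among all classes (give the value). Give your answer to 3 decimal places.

0.824

Per-class F1 score (2·TP/(2·TP+FP+FN)):
  dog: TP=231, FP=18+69=87, FN=5+7=12 → 462/561 = 0.8235
  cat: TP=200, FP=5+54=59, FN=18+21=39 → 400/498 = 0.8032
  frog: TP=176, FP=7+21=28, FN=69+54=123 → 352/503 = 0.6998
Highest is class 'dog' with F1 score = 0.824.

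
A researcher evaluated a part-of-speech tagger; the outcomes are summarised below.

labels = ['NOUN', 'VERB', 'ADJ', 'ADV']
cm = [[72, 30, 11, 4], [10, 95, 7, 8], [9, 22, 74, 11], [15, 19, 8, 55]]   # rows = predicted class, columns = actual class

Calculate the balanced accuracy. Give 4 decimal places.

0.6742

Balanced accuracy = mean of per-class recall.
  NOUN: recall = 72/106 = 0.67925
  VERB: recall = 95/166 = 0.57229
  ADJ: recall = 74/100 = 0.74000
  ADV: recall = 55/78 = 0.70513
Mean = (0.67925 + 0.57229 + 0.74000 + 0.70513) / 4 = 0.6742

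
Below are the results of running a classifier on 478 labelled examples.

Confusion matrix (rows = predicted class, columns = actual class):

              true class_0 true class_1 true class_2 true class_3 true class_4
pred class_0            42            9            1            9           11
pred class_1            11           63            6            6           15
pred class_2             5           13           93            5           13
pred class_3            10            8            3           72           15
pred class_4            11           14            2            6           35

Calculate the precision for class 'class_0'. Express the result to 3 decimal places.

0.583

Treat 'class_0' as positive and all other classes as negative.
precision = TP/(TP+FP).
class_0: TP=42, FP=9+1+9+11=30 → 42/72 = 0.5833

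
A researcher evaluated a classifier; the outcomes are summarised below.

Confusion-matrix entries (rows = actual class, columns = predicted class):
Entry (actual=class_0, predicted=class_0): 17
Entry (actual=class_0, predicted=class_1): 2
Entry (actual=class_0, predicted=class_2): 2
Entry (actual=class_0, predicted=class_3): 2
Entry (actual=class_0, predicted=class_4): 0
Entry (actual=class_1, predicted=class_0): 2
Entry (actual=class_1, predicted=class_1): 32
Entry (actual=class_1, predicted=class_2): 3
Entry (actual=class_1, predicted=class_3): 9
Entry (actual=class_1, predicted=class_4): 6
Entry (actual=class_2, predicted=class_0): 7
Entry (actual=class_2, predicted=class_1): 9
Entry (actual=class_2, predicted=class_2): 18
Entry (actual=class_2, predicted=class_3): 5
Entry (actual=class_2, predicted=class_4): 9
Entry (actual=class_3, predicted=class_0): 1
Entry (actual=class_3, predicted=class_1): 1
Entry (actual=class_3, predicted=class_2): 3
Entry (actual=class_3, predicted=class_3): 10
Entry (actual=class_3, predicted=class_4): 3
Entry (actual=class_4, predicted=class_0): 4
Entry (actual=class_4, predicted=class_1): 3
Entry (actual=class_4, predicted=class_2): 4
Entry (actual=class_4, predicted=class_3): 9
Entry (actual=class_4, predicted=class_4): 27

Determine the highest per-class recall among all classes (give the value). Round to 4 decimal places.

0.7391

Per-class recall (TP/(TP+FN)):
  class_0: TP=17, FN=2+2+2+0=6 → 17/23 = 0.73913
  class_1: TP=32, FN=2+3+9+6=20 → 32/52 = 0.61538
  class_2: TP=18, FN=7+9+5+9=30 → 18/48 = 0.37500
  class_3: TP=10, FN=1+1+3+3=8 → 10/18 = 0.55556
  class_4: TP=27, FN=4+3+4+9=20 → 27/47 = 0.57447
Highest is class 'class_0' with recall = 0.7391.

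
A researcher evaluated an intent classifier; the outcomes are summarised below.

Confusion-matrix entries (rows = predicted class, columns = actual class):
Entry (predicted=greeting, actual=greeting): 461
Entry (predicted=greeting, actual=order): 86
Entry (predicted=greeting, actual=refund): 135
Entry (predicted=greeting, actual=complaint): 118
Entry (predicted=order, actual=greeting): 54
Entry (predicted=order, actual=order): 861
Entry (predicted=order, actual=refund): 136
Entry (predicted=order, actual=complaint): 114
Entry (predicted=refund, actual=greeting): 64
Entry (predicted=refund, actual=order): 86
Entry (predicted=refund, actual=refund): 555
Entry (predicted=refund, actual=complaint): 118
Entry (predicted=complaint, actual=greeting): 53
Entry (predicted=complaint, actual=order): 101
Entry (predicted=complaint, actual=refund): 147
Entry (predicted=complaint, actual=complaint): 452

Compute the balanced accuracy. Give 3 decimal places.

0.656

Balanced accuracy = mean of per-class recall.
  greeting: recall = 461/632 = 0.7294
  order: recall = 861/1134 = 0.7593
  refund: recall = 555/973 = 0.5704
  complaint: recall = 452/802 = 0.5636
Mean = (0.7294 + 0.7593 + 0.5704 + 0.5636) / 4 = 0.656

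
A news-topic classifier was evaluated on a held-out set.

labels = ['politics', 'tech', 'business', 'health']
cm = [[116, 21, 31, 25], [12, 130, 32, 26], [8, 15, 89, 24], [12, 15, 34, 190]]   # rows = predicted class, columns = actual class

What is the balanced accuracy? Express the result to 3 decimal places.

0.674

Balanced accuracy = mean of per-class recall.
  politics: recall = 116/148 = 0.7838
  tech: recall = 130/181 = 0.7182
  business: recall = 89/186 = 0.4785
  health: recall = 190/265 = 0.7170
Mean = (0.7838 + 0.7182 + 0.4785 + 0.7170) / 4 = 0.674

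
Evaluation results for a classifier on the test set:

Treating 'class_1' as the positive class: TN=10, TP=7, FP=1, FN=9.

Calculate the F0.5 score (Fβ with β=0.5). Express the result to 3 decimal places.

Fβ = (1+β²)·TP / ((1+β²)·TP + β²·FN + FP), with β²=1/4
= 1.25·7 / (1.25·7 + 0.25·9 + 1) = 0.729

0.729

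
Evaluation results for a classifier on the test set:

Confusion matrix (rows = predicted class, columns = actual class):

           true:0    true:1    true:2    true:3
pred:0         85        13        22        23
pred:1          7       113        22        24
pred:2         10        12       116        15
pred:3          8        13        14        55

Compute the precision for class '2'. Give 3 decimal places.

0.758

One-vs-rest for '2': TP = diagonal; FP = other classes predicted '2'; FN = '2' predicted as other.
precision = TP/(TP+FP).
2: TP=116, FP=10+12+15=37 → 116/153 = 0.7582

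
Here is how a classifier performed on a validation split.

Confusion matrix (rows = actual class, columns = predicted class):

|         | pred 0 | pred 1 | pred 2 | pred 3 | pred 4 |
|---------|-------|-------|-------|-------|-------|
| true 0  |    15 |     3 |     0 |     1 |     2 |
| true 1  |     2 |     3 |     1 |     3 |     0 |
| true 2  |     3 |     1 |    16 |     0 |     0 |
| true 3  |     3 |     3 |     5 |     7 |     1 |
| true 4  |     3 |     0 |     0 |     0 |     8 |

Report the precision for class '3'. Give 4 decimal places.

0.6364

Treat '3' as positive and all other classes as negative.
precision = TP/(TP+FP).
3: TP=7, FP=1+3+0+0=4 → 7/11 = 0.63636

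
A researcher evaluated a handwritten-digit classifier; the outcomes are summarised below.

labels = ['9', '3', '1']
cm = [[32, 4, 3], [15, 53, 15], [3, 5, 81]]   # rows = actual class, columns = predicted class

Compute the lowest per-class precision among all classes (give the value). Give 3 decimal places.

Per-class precision (TP/(TP+FP)):
  9: TP=32, FP=15+3=18 → 32/50 = 0.6400
  3: TP=53, FP=4+5=9 → 53/62 = 0.8548
  1: TP=81, FP=3+15=18 → 81/99 = 0.8182
Lowest is class '9' with precision = 0.640.

0.640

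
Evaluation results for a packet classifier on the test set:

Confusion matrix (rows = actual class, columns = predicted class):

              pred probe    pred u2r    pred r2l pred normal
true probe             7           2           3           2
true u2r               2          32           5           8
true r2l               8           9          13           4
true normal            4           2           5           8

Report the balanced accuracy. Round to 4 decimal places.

0.4961

Balanced accuracy = mean of per-class recall.
  probe: recall = 7/14 = 0.50000
  u2r: recall = 32/47 = 0.68085
  r2l: recall = 13/34 = 0.38235
  normal: recall = 8/19 = 0.42105
Mean = (0.50000 + 0.68085 + 0.38235 + 0.42105) / 4 = 0.4961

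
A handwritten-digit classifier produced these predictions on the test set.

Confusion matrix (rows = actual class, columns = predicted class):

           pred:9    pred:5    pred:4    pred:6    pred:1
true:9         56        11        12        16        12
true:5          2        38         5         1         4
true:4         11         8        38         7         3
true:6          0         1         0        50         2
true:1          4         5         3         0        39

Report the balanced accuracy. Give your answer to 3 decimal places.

Balanced accuracy = mean of per-class recall.
  9: recall = 56/107 = 0.5234
  5: recall = 38/50 = 0.7600
  4: recall = 38/67 = 0.5672
  6: recall = 50/53 = 0.9434
  1: recall = 39/51 = 0.7647
Mean = (0.5234 + 0.7600 + 0.5672 + 0.9434 + 0.7647) / 5 = 0.712

0.712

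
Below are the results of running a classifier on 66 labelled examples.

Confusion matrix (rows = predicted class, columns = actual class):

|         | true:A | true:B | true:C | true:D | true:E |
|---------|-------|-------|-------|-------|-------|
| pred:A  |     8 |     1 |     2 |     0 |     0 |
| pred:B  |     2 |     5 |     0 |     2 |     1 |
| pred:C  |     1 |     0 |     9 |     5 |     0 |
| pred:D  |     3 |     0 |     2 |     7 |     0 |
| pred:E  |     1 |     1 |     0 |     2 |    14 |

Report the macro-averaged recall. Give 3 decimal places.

0.662

Per-class recall (TP/(TP+FN)):
  A: TP=8, FN=2+1+3+1=7 → 8/15 = 0.5333
  B: TP=5, FN=1+0+0+1=2 → 5/7 = 0.7143
  C: TP=9, FN=2+0+2+0=4 → 9/13 = 0.6923
  D: TP=7, FN=0+2+5+2=9 → 7/16 = 0.4375
  E: TP=14, FN=0+1+0+0=1 → 14/15 = 0.9333
Macro-recall = mean = (0.5333 + 0.7143 + 0.6923 + 0.4375 + 0.9333) / 5 = 0.662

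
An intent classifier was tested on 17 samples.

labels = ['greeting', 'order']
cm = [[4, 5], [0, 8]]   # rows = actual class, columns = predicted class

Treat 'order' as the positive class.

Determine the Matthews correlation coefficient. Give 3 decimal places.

MCC = (TP·TN − FP·FN) / √((TP+FP)(TP+FN)(TN+FP)(TN+FN))
Numerator = 8·4 − 5·0 = 32
Denominator = √(13·8·9·4) = √3744 = 61.1882
MCC = 32 / 61.1882 = 0.523

0.523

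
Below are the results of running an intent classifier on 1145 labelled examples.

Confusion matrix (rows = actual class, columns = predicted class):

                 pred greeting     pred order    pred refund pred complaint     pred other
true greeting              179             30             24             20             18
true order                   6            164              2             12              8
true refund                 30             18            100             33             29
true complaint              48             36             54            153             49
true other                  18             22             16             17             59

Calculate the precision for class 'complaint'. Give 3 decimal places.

0.651

Treat 'complaint' as positive and all other classes as negative.
precision = TP/(TP+FP).
complaint: TP=153, FP=20+12+33+17=82 → 153/235 = 0.6511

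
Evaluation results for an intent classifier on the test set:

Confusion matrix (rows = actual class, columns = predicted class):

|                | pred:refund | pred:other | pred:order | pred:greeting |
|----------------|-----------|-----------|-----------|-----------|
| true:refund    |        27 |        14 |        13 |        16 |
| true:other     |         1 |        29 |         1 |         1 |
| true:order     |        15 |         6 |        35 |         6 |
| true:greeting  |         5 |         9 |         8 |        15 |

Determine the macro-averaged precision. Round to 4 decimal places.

0.5178

Per-class precision (TP/(TP+FP)):
  refund: TP=27, FP=1+15+5=21 → 27/48 = 0.56250
  other: TP=29, FP=14+6+9=29 → 29/58 = 0.50000
  order: TP=35, FP=13+1+8=22 → 35/57 = 0.61404
  greeting: TP=15, FP=16+1+6=23 → 15/38 = 0.39474
Macro-precision = mean = (0.56250 + 0.50000 + 0.61404 + 0.39474) / 4 = 0.5178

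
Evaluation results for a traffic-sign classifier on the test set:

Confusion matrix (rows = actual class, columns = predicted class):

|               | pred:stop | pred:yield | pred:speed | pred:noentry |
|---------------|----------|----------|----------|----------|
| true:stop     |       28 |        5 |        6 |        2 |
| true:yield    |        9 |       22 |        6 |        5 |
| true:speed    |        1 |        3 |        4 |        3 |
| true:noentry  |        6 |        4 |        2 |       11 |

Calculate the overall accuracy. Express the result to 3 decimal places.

Accuracy = trace / total = (28+22+4+11=65) / 117 = 65/117 = 0.556

0.556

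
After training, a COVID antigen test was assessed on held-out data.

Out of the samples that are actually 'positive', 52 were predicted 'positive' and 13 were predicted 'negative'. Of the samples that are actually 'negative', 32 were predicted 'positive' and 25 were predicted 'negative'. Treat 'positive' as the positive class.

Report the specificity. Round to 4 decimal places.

Specificity = TN/(TN+FP) = 25/(25+32) = 0.4386

0.4386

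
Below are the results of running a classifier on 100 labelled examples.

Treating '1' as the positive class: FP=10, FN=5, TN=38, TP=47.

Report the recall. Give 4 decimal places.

Recall = TP/(TP+FN) = 47/(47+5) = 47/52 = 0.9038

0.9038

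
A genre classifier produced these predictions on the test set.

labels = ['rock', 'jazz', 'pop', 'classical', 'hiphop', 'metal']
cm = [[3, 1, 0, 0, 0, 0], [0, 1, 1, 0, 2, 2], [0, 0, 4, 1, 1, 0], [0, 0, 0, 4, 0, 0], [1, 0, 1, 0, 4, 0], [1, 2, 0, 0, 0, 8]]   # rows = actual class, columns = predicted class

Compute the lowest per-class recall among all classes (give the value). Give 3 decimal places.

Per-class recall (TP/(TP+FN)):
  rock: TP=3, FN=1+0+0+0+0=1 → 3/4 = 0.7500
  jazz: TP=1, FN=0+1+0+2+2=5 → 1/6 = 0.1667
  pop: TP=4, FN=0+0+1+1+0=2 → 4/6 = 0.6667
  classical: TP=4, FN=0+0+0+0+0=0 → 4/4 = 1.0000
  hiphop: TP=4, FN=1+0+1+0+0=2 → 4/6 = 0.6667
  metal: TP=8, FN=1+2+0+0+0=3 → 8/11 = 0.7273
Lowest is class 'jazz' with recall = 0.167.

0.167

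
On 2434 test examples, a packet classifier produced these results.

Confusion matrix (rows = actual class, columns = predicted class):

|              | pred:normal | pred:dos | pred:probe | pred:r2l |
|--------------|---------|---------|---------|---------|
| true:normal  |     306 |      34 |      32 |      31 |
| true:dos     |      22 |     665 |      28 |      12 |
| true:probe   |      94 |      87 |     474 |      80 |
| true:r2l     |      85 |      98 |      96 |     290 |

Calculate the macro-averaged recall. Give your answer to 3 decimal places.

Per-class recall (TP/(TP+FN)):
  normal: TP=306, FN=34+32+31=97 → 306/403 = 0.7593
  dos: TP=665, FN=22+28+12=62 → 665/727 = 0.9147
  probe: TP=474, FN=94+87+80=261 → 474/735 = 0.6449
  r2l: TP=290, FN=85+98+96=279 → 290/569 = 0.5097
Macro-recall = mean = (0.7593 + 0.9147 + 0.6449 + 0.5097) / 4 = 0.707

0.707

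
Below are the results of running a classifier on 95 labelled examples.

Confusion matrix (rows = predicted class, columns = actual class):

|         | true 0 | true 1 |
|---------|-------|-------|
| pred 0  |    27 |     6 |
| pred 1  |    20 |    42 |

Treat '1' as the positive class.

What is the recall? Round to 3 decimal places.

0.875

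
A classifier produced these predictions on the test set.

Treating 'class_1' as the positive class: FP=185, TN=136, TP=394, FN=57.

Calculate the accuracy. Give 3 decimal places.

0.687

Accuracy = (TP+TN)/N = (394+136)/772 = 0.687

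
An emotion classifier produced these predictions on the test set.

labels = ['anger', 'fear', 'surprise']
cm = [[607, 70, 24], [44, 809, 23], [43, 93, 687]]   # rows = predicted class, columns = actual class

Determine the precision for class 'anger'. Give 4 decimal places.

0.8659

precision = TP/(TP+FP).
anger: TP=607, FP=70+24=94 → 607/701 = 0.86591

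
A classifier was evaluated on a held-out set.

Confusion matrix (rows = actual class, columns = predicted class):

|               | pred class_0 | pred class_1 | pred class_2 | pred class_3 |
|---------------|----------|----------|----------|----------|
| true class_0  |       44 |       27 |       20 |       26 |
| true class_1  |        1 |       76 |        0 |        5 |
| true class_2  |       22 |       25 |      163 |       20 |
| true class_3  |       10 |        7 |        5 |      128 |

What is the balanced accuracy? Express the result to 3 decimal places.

0.716

Balanced accuracy = mean of per-class recall.
  class_0: recall = 44/117 = 0.3761
  class_1: recall = 76/82 = 0.9268
  class_2: recall = 163/230 = 0.7087
  class_3: recall = 128/150 = 0.8533
Mean = (0.3761 + 0.9268 + 0.7087 + 0.8533) / 4 = 0.716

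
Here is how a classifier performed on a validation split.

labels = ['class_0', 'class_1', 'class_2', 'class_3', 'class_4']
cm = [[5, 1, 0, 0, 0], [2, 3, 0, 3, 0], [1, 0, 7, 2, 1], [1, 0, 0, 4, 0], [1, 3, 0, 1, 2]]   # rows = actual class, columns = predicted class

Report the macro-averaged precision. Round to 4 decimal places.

Per-class precision (TP/(TP+FP)):
  class_0: TP=5, FP=2+1+1+1=5 → 5/10 = 0.50000
  class_1: TP=3, FP=1+0+0+3=4 → 3/7 = 0.42857
  class_2: TP=7, FP=0+0+0+0=0 → 7/7 = 1.00000
  class_3: TP=4, FP=0+3+2+1=6 → 4/10 = 0.40000
  class_4: TP=2, FP=0+0+1+0=1 → 2/3 = 0.66667
Macro-precision = mean = (0.50000 + 0.42857 + 1.00000 + 0.40000 + 0.66667) / 5 = 0.5990

0.5990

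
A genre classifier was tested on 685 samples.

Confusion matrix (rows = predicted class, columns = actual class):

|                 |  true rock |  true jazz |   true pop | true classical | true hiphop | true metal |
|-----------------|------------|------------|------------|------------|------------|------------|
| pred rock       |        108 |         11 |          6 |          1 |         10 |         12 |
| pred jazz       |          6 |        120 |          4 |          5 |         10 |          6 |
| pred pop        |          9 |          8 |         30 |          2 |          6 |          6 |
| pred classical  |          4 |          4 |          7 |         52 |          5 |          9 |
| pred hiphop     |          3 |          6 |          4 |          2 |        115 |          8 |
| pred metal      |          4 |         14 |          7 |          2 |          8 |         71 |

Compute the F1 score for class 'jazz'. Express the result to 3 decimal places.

One-vs-rest for 'jazz': TP = diagonal; FP = other classes predicted 'jazz'; FN = 'jazz' predicted as other.
F1 score = 2·TP/(2·TP+FP+FN).
jazz: TP=120, FP=6+4+5+10+6=31, FN=11+8+4+6+14=43 → 240/314 = 0.7643

0.764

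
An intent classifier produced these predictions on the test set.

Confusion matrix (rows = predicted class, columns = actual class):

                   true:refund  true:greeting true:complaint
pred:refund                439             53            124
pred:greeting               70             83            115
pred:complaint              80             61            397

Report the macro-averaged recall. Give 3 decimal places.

0.597

Per-class recall (TP/(TP+FN)):
  refund: TP=439, FN=70+80=150 → 439/589 = 0.7453
  greeting: TP=83, FN=53+61=114 → 83/197 = 0.4213
  complaint: TP=397, FN=124+115=239 → 397/636 = 0.6242
Macro-recall = mean = (0.7453 + 0.4213 + 0.6242) / 3 = 0.597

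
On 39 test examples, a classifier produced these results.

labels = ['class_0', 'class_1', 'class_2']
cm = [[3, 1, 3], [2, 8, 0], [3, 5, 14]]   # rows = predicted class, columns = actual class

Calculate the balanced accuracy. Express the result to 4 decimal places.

Balanced accuracy = mean of per-class recall.
  class_0: recall = 3/8 = 0.37500
  class_1: recall = 8/14 = 0.57143
  class_2: recall = 14/17 = 0.82353
Mean = (0.37500 + 0.57143 + 0.82353) / 3 = 0.5900

0.5900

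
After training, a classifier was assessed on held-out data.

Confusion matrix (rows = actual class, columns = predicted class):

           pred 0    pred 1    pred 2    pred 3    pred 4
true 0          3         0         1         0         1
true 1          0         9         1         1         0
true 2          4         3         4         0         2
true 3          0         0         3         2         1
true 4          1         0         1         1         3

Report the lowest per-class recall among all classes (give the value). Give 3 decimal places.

Per-class recall (TP/(TP+FN)):
  0: TP=3, FN=0+1+0+1=2 → 3/5 = 0.6000
  1: TP=9, FN=0+1+1+0=2 → 9/11 = 0.8182
  2: TP=4, FN=4+3+0+2=9 → 4/13 = 0.3077
  3: TP=2, FN=0+0+3+1=4 → 2/6 = 0.3333
  4: TP=3, FN=1+0+1+1=3 → 3/6 = 0.5000
Lowest is class '2' with recall = 0.308.

0.308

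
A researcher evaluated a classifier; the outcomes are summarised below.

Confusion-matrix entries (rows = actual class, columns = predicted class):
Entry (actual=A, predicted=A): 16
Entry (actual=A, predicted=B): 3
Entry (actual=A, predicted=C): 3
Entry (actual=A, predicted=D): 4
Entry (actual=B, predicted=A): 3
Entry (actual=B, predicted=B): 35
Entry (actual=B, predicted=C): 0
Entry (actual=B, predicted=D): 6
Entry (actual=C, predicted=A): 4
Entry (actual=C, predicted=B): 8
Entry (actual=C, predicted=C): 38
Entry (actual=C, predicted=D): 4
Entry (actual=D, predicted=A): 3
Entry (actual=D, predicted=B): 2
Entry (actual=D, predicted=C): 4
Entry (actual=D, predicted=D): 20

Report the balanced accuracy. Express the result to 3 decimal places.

0.701

Balanced accuracy = mean of per-class recall.
  A: recall = 16/26 = 0.6154
  B: recall = 35/44 = 0.7955
  C: recall = 38/54 = 0.7037
  D: recall = 20/29 = 0.6897
Mean = (0.6154 + 0.7955 + 0.7037 + 0.6897) / 4 = 0.701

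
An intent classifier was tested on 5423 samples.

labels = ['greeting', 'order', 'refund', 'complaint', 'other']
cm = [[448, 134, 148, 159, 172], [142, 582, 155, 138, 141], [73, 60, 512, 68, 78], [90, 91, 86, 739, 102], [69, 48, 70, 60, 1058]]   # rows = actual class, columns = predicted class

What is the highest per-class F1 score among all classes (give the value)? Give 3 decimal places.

0.741

Per-class F1 score (2·TP/(2·TP+FP+FN)):
  greeting: TP=448, FP=142+73+90+69=374, FN=134+148+159+172=613 → 896/1883 = 0.4758
  order: TP=582, FP=134+60+91+48=333, FN=142+155+138+141=576 → 1164/2073 = 0.5615
  refund: TP=512, FP=148+155+86+70=459, FN=73+60+68+78=279 → 1024/1762 = 0.5812
  complaint: TP=739, FP=159+138+68+60=425, FN=90+91+86+102=369 → 1478/2272 = 0.6505
  other: TP=1058, FP=172+141+78+102=493, FN=69+48+70+60=247 → 2116/2856 = 0.7409
Highest is class 'other' with F1 score = 0.741.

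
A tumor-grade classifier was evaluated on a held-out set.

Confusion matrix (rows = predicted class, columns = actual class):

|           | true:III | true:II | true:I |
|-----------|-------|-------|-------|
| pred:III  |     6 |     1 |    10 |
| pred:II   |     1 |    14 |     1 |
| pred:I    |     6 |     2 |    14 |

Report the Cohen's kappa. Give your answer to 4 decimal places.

Observed agreement pₒ = trace/N = 34/55 = 0.61818
Expected agreement pₑ = Σ (rowᵢ·colᵢ)/N² = (13·17 + 17·16 + 25·22)/55² = 0.34479
κ = (pₒ − pₑ)/(1 − pₑ) = (0.61818 − 0.34479)/(1 − 0.34479) = 0.4173

0.4173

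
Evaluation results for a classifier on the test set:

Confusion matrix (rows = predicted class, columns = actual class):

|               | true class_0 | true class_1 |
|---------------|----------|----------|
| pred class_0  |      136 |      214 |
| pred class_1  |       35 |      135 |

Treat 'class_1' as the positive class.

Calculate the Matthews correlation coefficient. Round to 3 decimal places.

0.182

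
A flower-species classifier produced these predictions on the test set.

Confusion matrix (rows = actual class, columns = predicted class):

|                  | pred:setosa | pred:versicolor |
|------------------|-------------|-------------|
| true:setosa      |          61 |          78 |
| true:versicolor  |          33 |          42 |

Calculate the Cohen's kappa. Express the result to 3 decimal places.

-0.001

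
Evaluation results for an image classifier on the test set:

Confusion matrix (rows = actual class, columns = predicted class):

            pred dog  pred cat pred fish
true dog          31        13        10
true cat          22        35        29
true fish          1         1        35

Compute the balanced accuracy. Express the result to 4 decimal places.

Balanced accuracy = mean of per-class recall.
  dog: recall = 31/54 = 0.57407
  cat: recall = 35/86 = 0.40698
  fish: recall = 35/37 = 0.94595
Mean = (0.57407 + 0.40698 + 0.94595) / 3 = 0.6423

0.6423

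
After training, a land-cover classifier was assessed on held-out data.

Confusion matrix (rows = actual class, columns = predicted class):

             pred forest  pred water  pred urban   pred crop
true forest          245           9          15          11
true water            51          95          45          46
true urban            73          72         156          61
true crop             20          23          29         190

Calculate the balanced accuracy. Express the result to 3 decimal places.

0.608

Balanced accuracy = mean of per-class recall.
  forest: recall = 245/280 = 0.8750
  water: recall = 95/237 = 0.4008
  urban: recall = 156/362 = 0.4309
  crop: recall = 190/262 = 0.7252
Mean = (0.8750 + 0.4008 + 0.4309 + 0.7252) / 4 = 0.608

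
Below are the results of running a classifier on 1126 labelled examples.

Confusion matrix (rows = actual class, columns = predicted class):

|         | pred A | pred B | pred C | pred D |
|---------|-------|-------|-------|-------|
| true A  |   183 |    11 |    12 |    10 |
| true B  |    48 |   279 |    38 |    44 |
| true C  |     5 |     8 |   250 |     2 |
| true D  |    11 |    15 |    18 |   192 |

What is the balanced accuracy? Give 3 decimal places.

Balanced accuracy = mean of per-class recall.
  A: recall = 183/216 = 0.8472
  B: recall = 279/409 = 0.6822
  C: recall = 250/265 = 0.9434
  D: recall = 192/236 = 0.8136
Mean = (0.8472 + 0.6822 + 0.9434 + 0.8136) / 4 = 0.822

0.822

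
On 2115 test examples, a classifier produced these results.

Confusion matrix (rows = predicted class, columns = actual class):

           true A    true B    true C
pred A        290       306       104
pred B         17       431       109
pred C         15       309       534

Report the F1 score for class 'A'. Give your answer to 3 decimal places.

Treat 'A' as positive and all other classes as negative.
F1 score = 2·TP/(2·TP+FP+FN).
A: TP=290, FP=306+104=410, FN=17+15=32 → 580/1022 = 0.5675

0.568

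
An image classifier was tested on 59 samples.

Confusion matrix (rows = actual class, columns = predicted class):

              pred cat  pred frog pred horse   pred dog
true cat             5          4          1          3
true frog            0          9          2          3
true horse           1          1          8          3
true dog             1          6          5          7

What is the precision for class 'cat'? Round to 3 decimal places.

0.714

One-vs-rest for 'cat': TP = diagonal; FP = other classes predicted 'cat'; FN = 'cat' predicted as other.
precision = TP/(TP+FP).
cat: TP=5, FP=0+1+1=2 → 5/7 = 0.7143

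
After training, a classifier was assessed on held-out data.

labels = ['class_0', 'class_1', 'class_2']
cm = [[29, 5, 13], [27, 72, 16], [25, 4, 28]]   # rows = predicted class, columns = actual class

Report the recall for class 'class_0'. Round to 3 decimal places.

0.358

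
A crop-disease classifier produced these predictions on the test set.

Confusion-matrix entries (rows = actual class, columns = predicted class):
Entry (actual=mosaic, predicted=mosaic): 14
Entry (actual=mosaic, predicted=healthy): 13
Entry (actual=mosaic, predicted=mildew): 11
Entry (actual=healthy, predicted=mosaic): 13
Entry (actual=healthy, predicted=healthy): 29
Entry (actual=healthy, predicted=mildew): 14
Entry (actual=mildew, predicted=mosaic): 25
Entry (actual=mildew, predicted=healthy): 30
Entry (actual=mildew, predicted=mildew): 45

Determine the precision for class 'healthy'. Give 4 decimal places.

0.4028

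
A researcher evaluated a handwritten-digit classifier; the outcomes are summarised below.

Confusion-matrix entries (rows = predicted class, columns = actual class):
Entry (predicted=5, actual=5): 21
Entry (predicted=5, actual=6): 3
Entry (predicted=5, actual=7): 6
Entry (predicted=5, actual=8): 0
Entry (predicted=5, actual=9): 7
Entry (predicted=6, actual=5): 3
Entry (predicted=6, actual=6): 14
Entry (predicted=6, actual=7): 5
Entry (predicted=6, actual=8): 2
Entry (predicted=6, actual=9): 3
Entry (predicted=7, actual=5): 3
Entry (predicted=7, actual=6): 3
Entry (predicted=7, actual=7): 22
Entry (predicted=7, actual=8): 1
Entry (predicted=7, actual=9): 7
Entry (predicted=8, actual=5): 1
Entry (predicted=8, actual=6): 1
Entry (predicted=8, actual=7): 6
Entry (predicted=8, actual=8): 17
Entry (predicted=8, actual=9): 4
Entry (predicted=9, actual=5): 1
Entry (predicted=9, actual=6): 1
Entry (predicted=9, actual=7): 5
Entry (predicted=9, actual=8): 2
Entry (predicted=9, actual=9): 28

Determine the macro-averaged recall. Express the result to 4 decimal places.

Per-class recall (TP/(TP+FN)):
  5: TP=21, FN=3+3+1+1=8 → 21/29 = 0.72414
  6: TP=14, FN=3+3+1+1=8 → 14/22 = 0.63636
  7: TP=22, FN=6+5+6+5=22 → 22/44 = 0.50000
  8: TP=17, FN=0+2+1+2=5 → 17/22 = 0.77273
  9: TP=28, FN=7+3+7+4=21 → 28/49 = 0.57143
Macro-recall = mean = (0.72414 + 0.63636 + 0.50000 + 0.77273 + 0.57143) / 5 = 0.6409

0.6409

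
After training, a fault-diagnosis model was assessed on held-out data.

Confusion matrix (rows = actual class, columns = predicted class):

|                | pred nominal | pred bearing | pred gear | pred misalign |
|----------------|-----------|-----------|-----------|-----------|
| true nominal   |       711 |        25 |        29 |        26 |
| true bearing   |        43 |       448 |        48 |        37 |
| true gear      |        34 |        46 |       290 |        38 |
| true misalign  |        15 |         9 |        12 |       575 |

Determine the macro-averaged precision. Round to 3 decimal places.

0.837

Per-class precision (TP/(TP+FP)):
  nominal: TP=711, FP=43+34+15=92 → 711/803 = 0.8854
  bearing: TP=448, FP=25+46+9=80 → 448/528 = 0.8485
  gear: TP=290, FP=29+48+12=89 → 290/379 = 0.7652
  misalign: TP=575, FP=26+37+38=101 → 575/676 = 0.8506
Macro-precision = mean = (0.8854 + 0.8485 + 0.7652 + 0.8506) / 4 = 0.837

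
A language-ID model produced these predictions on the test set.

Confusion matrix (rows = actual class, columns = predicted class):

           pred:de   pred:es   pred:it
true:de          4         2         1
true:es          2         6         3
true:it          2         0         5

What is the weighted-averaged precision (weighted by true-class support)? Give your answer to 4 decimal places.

Per-class precision (TP/(TP+FP)):
  de: TP=4, FP=2+2=4 → 4/8 = 0.50000
  es: TP=6, FP=2+0=2 → 6/8 = 0.75000
  it: TP=5, FP=1+3=4 → 5/9 = 0.55556
Weighted-precision = Σ (supportᵢ/N)·precisionᵢ with N=25: (7/25)·0.50000 + (11/25)·0.75000 + (7/25)·0.55556 = 0.6256

0.6256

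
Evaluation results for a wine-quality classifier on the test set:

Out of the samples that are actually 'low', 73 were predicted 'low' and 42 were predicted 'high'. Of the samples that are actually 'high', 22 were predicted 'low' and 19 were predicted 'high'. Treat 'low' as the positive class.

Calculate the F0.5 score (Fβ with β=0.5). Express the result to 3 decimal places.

Fβ = (1+β²)·TP / ((1+β²)·TP + β²·FN + FP), with β²=1/4
= 1.25·73 / (1.25·73 + 0.25·42 + 22) = 0.737

0.737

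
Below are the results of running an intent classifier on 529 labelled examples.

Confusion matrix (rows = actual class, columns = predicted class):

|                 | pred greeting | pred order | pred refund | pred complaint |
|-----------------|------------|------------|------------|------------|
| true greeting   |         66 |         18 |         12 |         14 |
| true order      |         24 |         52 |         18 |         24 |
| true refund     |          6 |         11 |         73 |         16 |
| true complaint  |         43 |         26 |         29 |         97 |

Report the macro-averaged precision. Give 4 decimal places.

0.5391

Per-class precision (TP/(TP+FP)):
  greeting: TP=66, FP=24+6+43=73 → 66/139 = 0.47482
  order: TP=52, FP=18+11+26=55 → 52/107 = 0.48598
  refund: TP=73, FP=12+18+29=59 → 73/132 = 0.55303
  complaint: TP=97, FP=14+24+16=54 → 97/151 = 0.64238
Macro-precision = mean = (0.47482 + 0.48598 + 0.55303 + 0.64238) / 4 = 0.5391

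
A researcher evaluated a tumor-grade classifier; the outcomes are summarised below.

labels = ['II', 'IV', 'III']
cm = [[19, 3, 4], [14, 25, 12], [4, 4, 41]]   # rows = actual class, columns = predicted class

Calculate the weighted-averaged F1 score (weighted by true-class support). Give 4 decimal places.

0.6691

Per-class F1 score (2·TP/(2·TP+FP+FN)):
  II: TP=19, FP=14+4=18, FN=3+4=7 → 38/63 = 0.60317
  IV: TP=25, FP=3+4=7, FN=14+12=26 → 50/83 = 0.60241
  III: TP=41, FP=4+12=16, FN=4+4=8 → 82/106 = 0.77358
Weighted-F1 score = Σ (supportᵢ/N)·F1 scoreᵢ with N=126: (26/126)·0.60317 + (51/126)·0.60241 + (49/126)·0.77358 = 0.6691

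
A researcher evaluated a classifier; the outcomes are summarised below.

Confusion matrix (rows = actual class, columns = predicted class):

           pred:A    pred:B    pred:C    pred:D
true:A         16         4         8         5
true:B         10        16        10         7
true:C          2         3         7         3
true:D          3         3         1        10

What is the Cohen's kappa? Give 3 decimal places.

0.268

Observed agreement pₒ = trace/N = 49/108 = 0.4537
Expected agreement pₑ = Σ (rowᵢ·colᵢ)/N² = (33·31 + 43·26 + 15·26 + 17·25)/108² = 0.2534
κ = (pₒ − pₑ)/(1 − pₑ) = (0.4537 − 0.2534)/(1 − 0.2534) = 0.268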